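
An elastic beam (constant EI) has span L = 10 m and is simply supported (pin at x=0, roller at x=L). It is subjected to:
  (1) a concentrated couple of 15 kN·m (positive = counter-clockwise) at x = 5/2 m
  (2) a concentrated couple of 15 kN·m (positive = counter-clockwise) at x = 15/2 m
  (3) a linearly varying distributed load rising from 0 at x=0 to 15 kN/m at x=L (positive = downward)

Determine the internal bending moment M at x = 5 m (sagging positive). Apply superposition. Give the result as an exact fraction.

Load 1 — applied couple M₀=15 kN·m at a=5/2 m (b=L-a=15/2):
  M_1 = M₀x/L - M₀  [x>a] = 15·5/10 - 15 = -15/2 kN·m
Load 2 — applied couple M₀=15 kN·m at a=15/2 m (b=L-a=5/2):
  M_2 = M₀x/L  [x≤a] = 15·5/10 = 15/2 kN·m
Load 3 — triangular load w₀=15 kN/m (0→w₀ over full span):
  M_3 = w₀Lx/6 - w₀x³/(6L) = 15·10·5/6 - 15·5³/(6·10) = 375/4 kN·m
Superposition: M = Σ M_i = 375/4 kN·m ≈ 93.750000 kN·m

M(5) = 375/4 kN·m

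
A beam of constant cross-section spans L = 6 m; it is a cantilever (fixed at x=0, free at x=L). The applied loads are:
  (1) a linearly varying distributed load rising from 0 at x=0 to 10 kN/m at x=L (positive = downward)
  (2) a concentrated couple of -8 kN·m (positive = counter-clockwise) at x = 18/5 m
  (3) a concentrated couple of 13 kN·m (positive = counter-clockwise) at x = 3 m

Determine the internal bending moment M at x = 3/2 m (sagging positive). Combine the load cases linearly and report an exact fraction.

Load 1 — triangular load w₀=10 kN/m (0→w₀ over full span):
  M_1 = w₀Lx/2 - w₀L²/3 - w₀x³/(6L) = 10·6·(3/2)/2 - 10·6²/3 - 10·(3/2)³/(6·6) = -1215/16 kN·m
Load 2 — applied couple M₀=-8 kN·m at a=18/5 m (b=L-a=12/5):
  M_2 = M₀  [x≤a] = (-8) = -8 kN·m
Load 3 — applied couple M₀=13 kN·m at a=3 m (b=L-a=3):
  M_3 = M₀  [x≤a] = 13 = 13 kN·m
Superposition: M = Σ M_i = -1135/16 kN·m ≈ -70.937500 kN·m

M(3/2) = -1135/16 kN·m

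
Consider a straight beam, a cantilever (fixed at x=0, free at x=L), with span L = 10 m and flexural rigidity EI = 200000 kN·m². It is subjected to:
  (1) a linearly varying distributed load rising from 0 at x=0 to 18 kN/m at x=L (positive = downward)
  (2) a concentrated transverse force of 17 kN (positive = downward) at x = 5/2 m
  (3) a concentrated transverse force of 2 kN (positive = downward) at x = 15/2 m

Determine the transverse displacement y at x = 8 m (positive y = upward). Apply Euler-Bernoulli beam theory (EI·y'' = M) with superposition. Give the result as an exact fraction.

Load 1 — triangular load w₀=18 kN/m (0→w₀ over full span):
  y_1 = (w₀Lx³/12-w₀L²x²/6-w₀x⁵/(120L))/EI = (18·10·8³/12-18·10²·8²/6-18·8⁵/(120·10))/200000 = -4692/78125 m
Load 2 — point force P=17 kN at a=5/2 m (b=L-a=15/2):
  y_2 = -Pa²(3x-a)/(6EI)  [x>a] = -17·(5/2)²·(3·8-(5/2))/(6·200000) = -731/384000 m
Load 3 — point force P=2 kN at a=15/2 m (b=L-a=5/2):
  y_3 = -Pa²(3x-a)/(6EI)  [x>a] = -2·(15/2)²·(3·8-(15/2))/(6·200000) = -99/64000 m
Superposition: y = Σ y_i = -15241949/240000000 m ≈ -0.063508 m

y(8) = -15241949/240000000 m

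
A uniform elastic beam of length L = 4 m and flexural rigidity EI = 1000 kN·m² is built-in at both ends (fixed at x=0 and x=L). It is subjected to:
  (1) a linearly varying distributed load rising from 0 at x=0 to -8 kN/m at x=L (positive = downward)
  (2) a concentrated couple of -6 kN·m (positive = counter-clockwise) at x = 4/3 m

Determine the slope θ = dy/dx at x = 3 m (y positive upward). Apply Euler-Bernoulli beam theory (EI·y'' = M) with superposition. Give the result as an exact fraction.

Load 1 — triangular load w₀=-8 kN/m (0→w₀ over full span):
  θ_1 = -w₀(2x(L-x)(L-2x)(x+2L)+x²(L-x)²)/(120LEI) = -(-8)·(2·3·(4-3)·(4-2·3)·(3+2·4)+3²·(4-3)²)/(120·4·1000) = -41/20000 rad
Load 2 — applied couple M₀=-6 kN·m at a=4/3 m (b=L-a=8/3):
  θ_2 = (R_Ax²/2 - M_Ax - M₀(x-a))/EI  [x>a] with R_A=-2, M_A=0 = ((-2)·3²/2 - 0·3 - (-6)·(3-(4/3)))/1000 = 1/1000 rad
Superposition: θ = Σ θ_i = -21/20000 rad ≈ -0.001050 rad

θ(3) = -21/20000 rad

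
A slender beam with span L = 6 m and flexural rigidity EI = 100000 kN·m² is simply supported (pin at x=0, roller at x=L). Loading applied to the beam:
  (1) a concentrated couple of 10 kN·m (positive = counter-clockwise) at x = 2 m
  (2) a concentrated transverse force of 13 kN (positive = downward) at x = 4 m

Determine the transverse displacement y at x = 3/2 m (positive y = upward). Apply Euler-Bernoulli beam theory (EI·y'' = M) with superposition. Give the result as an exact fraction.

y(3/2) = -631/2400000 m

Load 1 — applied couple M₀=10 kN·m at a=2 m (b=L-a=4):
  y_1 = (M₀x³/(6L)+C₁x)/EI  [x≤a] with C₁=M₀(3b²-L²)/(6L)=10/3 = (10·(3/2)³/(6·6)+(10/3)·(3/2))/100000 = 19/320000 m
Load 2 — point force P=13 kN at a=4 m (b=L-a=2):
  y_2 = -Pbx(L²-b²-x²)/(6LEI)  [x≤a] = -13·2·(3/2)·(6²-2²-(3/2)²)/(6·6·100000) = -1547/4800000 m
Superposition: y = Σ y_i = -631/2400000 m ≈ -0.000263 m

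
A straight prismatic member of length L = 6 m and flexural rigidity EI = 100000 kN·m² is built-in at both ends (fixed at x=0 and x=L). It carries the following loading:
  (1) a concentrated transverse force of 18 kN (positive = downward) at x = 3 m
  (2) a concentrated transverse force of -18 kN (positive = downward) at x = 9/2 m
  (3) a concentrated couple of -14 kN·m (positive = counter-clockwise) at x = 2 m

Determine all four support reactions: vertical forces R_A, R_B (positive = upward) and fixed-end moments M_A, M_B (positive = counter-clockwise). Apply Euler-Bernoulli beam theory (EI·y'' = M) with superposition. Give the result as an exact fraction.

R_A = 443/144 kN, M_A = 135/16 kN·m, R_B = -443/144 kN, M_B = -143/48 kN·m

Load 1 — point force P=18 kN at a=3 m (b=L-a=3):
  R_A = Pb²(3a+b)/L³ = 18·3²·(3·3+3)/6³ = 9 kN
  M_A = Pab²/L² = 18·3·3²/6² = 27/2 kN·m
  R_B = Pa²(a+3b)/L³ = 18·3²·(3+3·3)/6³ = 9 kN
  M_B = -Pa²b/L² = -18·3²·3/6² = -27/2 kN·m
Load 2 — point force P=-18 kN at a=9/2 m (b=L-a=3/2):
  R_A = Pb²(3a+b)/L³ = (-18)·(3/2)²·(3·(9/2)+(3/2))/6³ = -45/16 kN
  M_A = Pab²/L² = (-18)·(9/2)·(3/2)²/6² = -81/16 kN·m
  R_B = Pa²(a+3b)/L³ = (-18)·(9/2)²·((9/2)+3·(3/2))/6³ = -243/16 kN
  M_B = -Pa²b/L² = -(-18)·(9/2)²·(3/2)/6² = 243/16 kN·m
Load 3 — applied couple M₀=-14 kN·m at a=2 m (b=L-a=4):
  R_A = 6M₀ab/L³ = 6·(-14)·2·4/6³ = -28/9 kN
  M_A = M₀b(2a-b)/L² = (-14)·4·(2·2-4)/6² = 0 kN·m
  R_B = -6M₀ab/L³ = -6·(-14)·2·4/6³ = 28/9 kN
  M_B = M₀a(2b-a)/L² = (-14)·2·(2·4-2)/6² = -14/3 kN·m
Superposition: R_A = 443/144 kN, M_A = 135/16 kN·m, R_B = -443/144 kN, M_B = -143/48 kN·m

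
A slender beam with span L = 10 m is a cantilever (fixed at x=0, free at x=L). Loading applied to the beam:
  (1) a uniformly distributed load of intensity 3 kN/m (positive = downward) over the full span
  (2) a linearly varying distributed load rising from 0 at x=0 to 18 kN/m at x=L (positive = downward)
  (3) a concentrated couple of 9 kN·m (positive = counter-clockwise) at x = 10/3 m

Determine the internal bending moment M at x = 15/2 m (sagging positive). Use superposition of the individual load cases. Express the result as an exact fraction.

M(15/2) = -975/16 kN·m

Load 1 — uniform load w=3 kN/m over full span:
  M_1 = -w(L-x)²/2 = -3·(10-(15/2))²/2 = -75/8 kN·m
Load 2 — triangular load w₀=18 kN/m (0→w₀ over full span):
  M_2 = w₀Lx/2 - w₀L²/3 - w₀x³/(6L) = 18·10·(15/2)/2 - 18·10²/3 - 18·(15/2)³/(6·10) = -825/16 kN·m
Load 3 — applied couple M₀=9 kN·m at a=10/3 m (b=L-a=20/3):
  M_3 = 0  [x>a] = 0 kN·m
Superposition: M = Σ M_i = -975/16 kN·m ≈ -60.937500 kN·m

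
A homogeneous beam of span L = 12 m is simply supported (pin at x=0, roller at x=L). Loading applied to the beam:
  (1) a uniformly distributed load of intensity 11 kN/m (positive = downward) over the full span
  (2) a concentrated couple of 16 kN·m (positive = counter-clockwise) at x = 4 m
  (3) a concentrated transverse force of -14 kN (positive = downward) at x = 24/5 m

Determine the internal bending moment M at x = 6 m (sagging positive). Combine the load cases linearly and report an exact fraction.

Load 1 — uniform load w=11 kN/m over full span:
  M_1 = wx(L-x)/2 = 11·6·(12-6)/2 = 198 kN·m
Load 2 — applied couple M₀=16 kN·m at a=4 m (b=L-a=8):
  M_2 = M₀x/L - M₀  [x>a] = 16·6/12 - 16 = -8 kN·m
Load 3 — point force P=-14 kN at a=24/5 m (b=L-a=36/5):
  M_3 = Pa(L-x)/L  [x>a] = (-14)·(24/5)·(12-6)/12 = -168/5 kN·m
Superposition: M = Σ M_i = 782/5 kN·m ≈ 156.400000 kN·m

M(6) = 782/5 kN·m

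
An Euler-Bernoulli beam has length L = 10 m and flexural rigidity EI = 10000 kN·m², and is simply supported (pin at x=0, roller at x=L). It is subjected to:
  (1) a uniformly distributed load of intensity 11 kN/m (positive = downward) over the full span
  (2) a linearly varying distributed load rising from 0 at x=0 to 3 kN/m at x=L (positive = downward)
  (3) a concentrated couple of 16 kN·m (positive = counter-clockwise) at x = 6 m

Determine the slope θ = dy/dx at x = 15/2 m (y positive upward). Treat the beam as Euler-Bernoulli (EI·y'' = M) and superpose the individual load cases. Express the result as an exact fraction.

θ(15/2) = 1401517/38400000 rad

Load 1 — uniform load w=11 kN/m over full span:
  θ_1 = -w(L³-6Lx²+4x³)/(24EI) = -11·(10³-6·10·(15/2)²+4·(15/2)³)/(24·10000) = 121/3840 rad
Load 2 — triangular load w₀=3 kN/m (0→w₀ over full span):
  θ_2 = -w₀(7L⁴-30L²x²+15x⁴)/(360LEI) = -3·(7·10⁴-30·10²·(15/2)²+15·(15/2)⁴)/(360·10·10000) = 1313/307200 rad
Load 3 — applied couple M₀=16 kN·m at a=6 m (b=L-a=4):
  θ_3 = (M₀x²/(2L)-M₀(x-a)+C₁)/EI  [x>a] with C₁=M₀(3b²-L²)/(6L)=-208/15 = (16·(15/2)²/(2·10)-16·((15/2)-6)+(-208/15))/10000 = 107/150000 rad
Superposition: θ = Σ θ_i = 1401517/38400000 rad ≈ 0.036498 rad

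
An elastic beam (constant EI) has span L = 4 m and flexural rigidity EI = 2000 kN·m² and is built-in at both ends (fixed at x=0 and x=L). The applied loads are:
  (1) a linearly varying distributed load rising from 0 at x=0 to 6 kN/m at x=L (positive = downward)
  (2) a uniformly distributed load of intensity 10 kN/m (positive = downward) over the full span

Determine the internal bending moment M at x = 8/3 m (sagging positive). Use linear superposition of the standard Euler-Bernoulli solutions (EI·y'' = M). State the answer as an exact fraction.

M(8/3) = 824/135 kN·m

Load 1 — triangular load w₀=6 kN/m (0→w₀ over full span):
  M_1 = 3w₀Lx/20 - w₀L²/30 - w₀x³/(6L) = 3·6·4·(8/3)/20 - 6·4²/30 - 6·(8/3)³/(6·4) = 224/135 kN·m
Load 2 — uniform load w=10 kN/m over full span:
  M_2 = wLx/2 - wL²/12 - wx²/2 = 10·4·(8/3)/2 - 10·4²/12 - 10·(8/3)²/2 = 40/9 kN·m
Superposition: M = Σ M_i = 824/135 kN·m ≈ 6.103704 kN·m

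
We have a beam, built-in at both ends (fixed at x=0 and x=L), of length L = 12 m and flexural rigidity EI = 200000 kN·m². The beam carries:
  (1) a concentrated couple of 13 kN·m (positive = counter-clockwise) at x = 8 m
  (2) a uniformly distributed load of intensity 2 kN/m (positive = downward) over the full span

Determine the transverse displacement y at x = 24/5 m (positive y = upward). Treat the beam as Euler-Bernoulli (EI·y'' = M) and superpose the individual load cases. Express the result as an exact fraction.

Load 1 — applied couple M₀=13 kN·m at a=8 m (b=L-a=4):
  y_1 = (R_Ax³/6 - M_Ax²/2)/EI  [x≤a] with R_A=13/9, M_A=13/3 = ((13/9)·(24/5)³/6 - (13/3)·(24/5)²/2)/200000 = -91/781250 m
Load 2 — uniform load w=2 kN/m over full span:
  y_2 = -wx²(L-x)²/(24EI) = -2·(24/5)²·(12-(24/5))²/(24·200000) = -972/1953125 m
Superposition: y = Σ y_i = -2399/3906250 m ≈ -0.000614 m

y(24/5) = -2399/3906250 m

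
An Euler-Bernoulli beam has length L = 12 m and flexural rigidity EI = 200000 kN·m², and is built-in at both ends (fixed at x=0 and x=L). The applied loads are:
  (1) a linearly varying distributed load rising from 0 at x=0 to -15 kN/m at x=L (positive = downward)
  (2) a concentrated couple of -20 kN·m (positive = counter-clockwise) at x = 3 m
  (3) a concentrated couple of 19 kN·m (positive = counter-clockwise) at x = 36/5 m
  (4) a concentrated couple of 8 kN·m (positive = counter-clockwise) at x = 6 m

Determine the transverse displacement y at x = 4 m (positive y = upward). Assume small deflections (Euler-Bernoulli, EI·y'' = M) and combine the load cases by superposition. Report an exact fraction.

y(4) = 2147/1875000 m

Load 1 — triangular load w₀=-15 kN/m (0→w₀ over full span):
  y_1 = -w₀x²(L-x)²(x+2L)/(120LEI) = -(-15)·4²·(12-4)²·(4+2·12)/(120·12·200000) = 14/9375 m
Load 2 — applied couple M₀=-20 kN·m at a=3 m (b=L-a=9):
  y_2 = (R_Ax³/6 - M_Ax²/2 - M₀(x-a)²/2)/EI  [x>a] with R_A=-15/8, M_A=15/4 = ((-15/8)·4³/6 - (15/4)·4²/2 - (-20)·(4-3)²/2)/200000 = -1/5000 m
Load 3 — applied couple M₀=19 kN·m at a=36/5 m (b=L-a=24/5):
  y_3 = (R_Ax³/6 - M_Ax²/2)/EI  [x≤a] with R_A=57/25, M_A=152/25 = ((57/25)·4³/6 - (152/25)·4²/2)/200000 = -19/156250 m
Load 4 — applied couple M₀=8 kN·m at a=6 m (b=L-a=6):
  y_4 = (R_Ax³/6 - M_Ax²/2)/EI  [x≤a] with R_A=1, M_A=2 = (1·4³/6 - 2·4²/2)/200000 = -1/37500 m
Superposition: y = Σ y_i = 2147/1875000 m ≈ 0.001145 m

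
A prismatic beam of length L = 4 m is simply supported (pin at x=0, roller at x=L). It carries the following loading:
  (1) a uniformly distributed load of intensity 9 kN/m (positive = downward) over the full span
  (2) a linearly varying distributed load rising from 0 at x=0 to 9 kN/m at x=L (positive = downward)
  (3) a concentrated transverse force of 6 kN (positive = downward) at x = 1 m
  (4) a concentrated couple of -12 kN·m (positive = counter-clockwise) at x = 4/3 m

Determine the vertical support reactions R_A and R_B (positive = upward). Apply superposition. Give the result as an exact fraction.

R_A = 51/2 kN, R_B = 69/2 kN

Load 1 — uniform load w=9 kN/m over full span:
  R_A = wL/2 = 9·4/2 = 18 kN
  R_B = wL/2 = 9·4/2 = 18 kN
Load 2 — triangular load w₀=9 kN/m (0→w₀ over full span):
  R_A = w₀L/6 = 9·4/6 = 6 kN
  R_B = w₀L/3 = 9·4/3 = 12 kN
Load 3 — point force P=6 kN at a=1 m (b=L-a=3):
  R_A = Pb/L = 6·3/4 = 9/2 kN
  R_B = Pa/L = 6·1/4 = 3/2 kN
Load 4 — applied couple M₀=-12 kN·m at a=4/3 m (b=L-a=8/3):
  R_A = M₀/L = (-12)/4 = -3 kN
  R_B = -M₀/L = -(-12)/4 = 3 kN
Superposition: R_A = 51/2 kN, R_B = 69/2 kN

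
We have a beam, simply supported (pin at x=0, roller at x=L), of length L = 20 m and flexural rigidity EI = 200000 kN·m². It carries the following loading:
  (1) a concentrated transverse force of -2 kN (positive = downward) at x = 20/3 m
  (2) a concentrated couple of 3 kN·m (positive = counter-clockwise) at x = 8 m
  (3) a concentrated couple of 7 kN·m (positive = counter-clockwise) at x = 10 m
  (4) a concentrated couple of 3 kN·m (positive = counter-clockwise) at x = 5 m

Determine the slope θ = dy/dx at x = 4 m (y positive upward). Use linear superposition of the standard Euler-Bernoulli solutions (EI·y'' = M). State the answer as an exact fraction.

θ(4) = 29651/129600000 rad

Load 1 — point force P=-2 kN at a=20/3 m (b=L-a=40/3):
  θ_1 = -Pb(L²-b²-3x²)/(6LEI)  [x≤a] = -(-2)·(40/3)·(20²-(40/3)²-3·4²)/(6·20·200000) = 49/253125 rad
Load 2 — applied couple M₀=3 kN·m at a=8 m (b=L-a=12):
  θ_2 = (M₀x²/(2L)+C₁)/EI  [x≤a] with C₁=M₀(3b²-L²)/(6L)=4/5 = (3·4²/(2·20)+(4/5))/200000 = 1/100000 rad
Load 3 — applied couple M₀=7 kN·m at a=10 m (b=L-a=10):
  θ_3 = (M₀x²/(2L)+C₁)/EI  [x≤a] with C₁=M₀(3b²-L²)/(6L)=-35/6 = (7·4²/(2·20)+(-35/6))/200000 = -91/6000000 rad
Load 4 — applied couple M₀=3 kN·m at a=5 m (b=L-a=15):
  θ_4 = (M₀x²/(2L)+C₁)/EI  [x≤a] with C₁=M₀(3b²-L²)/(6L)=55/8 = (3·4²/(2·20)+(55/8))/200000 = 323/8000000 rad
Superposition: θ = Σ θ_i = 29651/129600000 rad ≈ 0.000229 rad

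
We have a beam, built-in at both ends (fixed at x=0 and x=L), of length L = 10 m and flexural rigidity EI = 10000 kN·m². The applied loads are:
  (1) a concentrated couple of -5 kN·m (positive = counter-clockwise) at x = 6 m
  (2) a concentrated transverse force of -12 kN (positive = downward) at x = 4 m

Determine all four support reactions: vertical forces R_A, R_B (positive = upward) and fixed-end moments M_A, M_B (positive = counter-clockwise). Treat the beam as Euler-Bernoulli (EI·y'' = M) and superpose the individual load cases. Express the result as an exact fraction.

R_A = -1062/125 kN, M_A = -472/25 kN·m, R_B = -438/125 kN, M_B = 273/25 kN·m

Load 1 — applied couple M₀=-5 kN·m at a=6 m (b=L-a=4):
  R_A = 6M₀ab/L³ = 6·(-5)·6·4/10³ = -18/25 kN
  M_A = M₀b(2a-b)/L² = (-5)·4·(2·6-4)/10² = -8/5 kN·m
  R_B = -6M₀ab/L³ = -6·(-5)·6·4/10³ = 18/25 kN
  M_B = M₀a(2b-a)/L² = (-5)·6·(2·4-6)/10² = -3/5 kN·m
Load 2 — point force P=-12 kN at a=4 m (b=L-a=6):
  R_A = Pb²(3a+b)/L³ = (-12)·6²·(3·4+6)/10³ = -972/125 kN
  M_A = Pab²/L² = (-12)·4·6²/10² = -432/25 kN·m
  R_B = Pa²(a+3b)/L³ = (-12)·4²·(4+3·6)/10³ = -528/125 kN
  M_B = -Pa²b/L² = -(-12)·4²·6/10² = 288/25 kN·m
Superposition: R_A = -1062/125 kN, M_A = -472/25 kN·m, R_B = -438/125 kN, M_B = 273/25 kN·m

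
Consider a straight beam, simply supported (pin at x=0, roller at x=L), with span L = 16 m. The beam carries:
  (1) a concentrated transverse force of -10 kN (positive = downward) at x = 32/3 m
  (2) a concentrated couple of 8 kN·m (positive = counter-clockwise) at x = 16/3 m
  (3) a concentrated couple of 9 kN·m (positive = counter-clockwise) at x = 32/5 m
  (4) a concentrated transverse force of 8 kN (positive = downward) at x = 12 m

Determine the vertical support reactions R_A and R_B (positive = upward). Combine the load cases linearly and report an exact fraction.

R_A = -13/48 kN, R_B = -83/48 kN

Load 1 — point force P=-10 kN at a=32/3 m (b=L-a=16/3):
  R_A = Pb/L = (-10)·(16/3)/16 = -10/3 kN
  R_B = Pa/L = (-10)·(32/3)/16 = -20/3 kN
Load 2 — applied couple M₀=8 kN·m at a=16/3 m (b=L-a=32/3):
  R_A = M₀/L = 8/16 = 1/2 kN
  R_B = -M₀/L = -8/16 = -1/2 kN
Load 3 — applied couple M₀=9 kN·m at a=32/5 m (b=L-a=48/5):
  R_A = M₀/L = 9/16 kN
  R_B = -M₀/L = -9/16 kN
Load 4 — point force P=8 kN at a=12 m (b=L-a=4):
  R_A = Pb/L = 8·4/16 = 2 kN
  R_B = Pa/L = 8·12/16 = 6 kN
Superposition: R_A = -13/48 kN, R_B = -83/48 kN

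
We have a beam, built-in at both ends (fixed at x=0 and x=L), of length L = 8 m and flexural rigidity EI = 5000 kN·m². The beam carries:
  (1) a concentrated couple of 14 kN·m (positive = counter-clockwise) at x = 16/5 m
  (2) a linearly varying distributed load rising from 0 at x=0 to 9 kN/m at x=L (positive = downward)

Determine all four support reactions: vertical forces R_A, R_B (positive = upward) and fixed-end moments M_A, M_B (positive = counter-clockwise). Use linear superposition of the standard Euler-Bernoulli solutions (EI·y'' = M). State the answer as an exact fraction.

R_A = 333/25 kN, M_A = 522/25 kN·m, R_B = 567/25 kN, M_B = -608/25 kN·m

Load 1 — applied couple M₀=14 kN·m at a=16/5 m (b=L-a=24/5):
  R_A = 6M₀ab/L³ = 6·14·(16/5)·(24/5)/8³ = 63/25 kN
  M_A = M₀b(2a-b)/L² = 14·(24/5)·(2·(16/5)-(24/5))/8² = 42/25 kN·m
  R_B = -6M₀ab/L³ = -6·14·(16/5)·(24/5)/8³ = -63/25 kN
  M_B = M₀a(2b-a)/L² = 14·(16/5)·(2·(24/5)-(16/5))/8² = 112/25 kN·m
Load 2 — triangular load w₀=9 kN/m (0→w₀ over full span):
  R_A = 3w₀L/20 = 3·9·8/20 = 54/5 kN
  M_A = w₀L²/30 = 9·8²/30 = 96/5 kN·m
  R_B = 7w₀L/20 = 7·9·8/20 = 126/5 kN
  M_B = -w₀L²/20 = -9·8²/20 = -144/5 kN·m
Superposition: R_A = 333/25 kN, M_A = 522/25 kN·m, R_B = 567/25 kN, M_B = -608/25 kN·m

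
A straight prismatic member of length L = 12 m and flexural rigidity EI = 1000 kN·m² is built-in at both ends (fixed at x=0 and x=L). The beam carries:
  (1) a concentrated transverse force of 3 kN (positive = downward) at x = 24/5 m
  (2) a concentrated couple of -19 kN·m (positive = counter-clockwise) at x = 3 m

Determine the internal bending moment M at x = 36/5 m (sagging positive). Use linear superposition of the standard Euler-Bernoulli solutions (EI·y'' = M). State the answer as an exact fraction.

M(36/5) = 42253/10000 kN·m

Load 1 — point force P=3 kN at a=24/5 m (b=L-a=36/5):
  M_1 = Pa²(a+3b)(L-x)/L³ - Pa²b/L²  [x>a] = 3·(24/5)²·((24/5)+3·(36/5))·(12-(36/5))/12³ - 3·(24/5)²·(36/5)/12² = 1008/625 kN·m
Load 2 — applied couple M₀=-19 kN·m at a=3 m (b=L-a=9):
  M_2 = R_Ax - M_A - M₀  [x>a] with R_A=-57/32, M_A=57/16 = (-57/32)·(36/5) - (57/16) - (-19) = 209/80 kN·m
Superposition: M = Σ M_i = 42253/10000 kN·m ≈ 4.225300 kN·m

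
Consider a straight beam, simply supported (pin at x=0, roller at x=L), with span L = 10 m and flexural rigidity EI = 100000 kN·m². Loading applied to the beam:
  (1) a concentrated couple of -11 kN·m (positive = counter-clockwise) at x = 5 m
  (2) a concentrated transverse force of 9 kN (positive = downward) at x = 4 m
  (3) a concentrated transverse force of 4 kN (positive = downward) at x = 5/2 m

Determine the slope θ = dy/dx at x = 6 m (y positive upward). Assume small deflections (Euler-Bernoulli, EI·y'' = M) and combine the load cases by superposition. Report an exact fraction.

Load 1 — applied couple M₀=-11 kN·m at a=5 m (b=L-a=5):
  θ_1 = (M₀x²/(2L)-M₀(x-a)+C₁)/EI  [x>a] with C₁=M₀(3b²-L²)/(6L)=55/12 = ((-11)·6²/(2·10)-(-11)·(6-5)+(55/12))/100000 = -253/6000000 rad
Load 2 — point force P=9 kN at a=4 m (b=L-a=6):
  θ_2 = -Pa(2L²-6Lx+3x²+a²)/(6LEI)  [x>a] = -9·4·(2·10²-6·10·6+3·6²+4²)/(6·10·100000) = 27/125000 rad
Load 3 — point force P=4 kN at a=5/2 m (b=L-a=15/2):
  θ_3 = -Pa(2L²-6Lx+3x²+a²)/(6LEI)  [x>a] = -4·(5/2)·(2·10²-6·10·6+3·6²+(5/2)²)/(6·10·100000) = 61/800000 rad
Superposition: θ = Σ θ_i = 3001/12000000 rad ≈ 0.000250 rad

θ(6) = 3001/12000000 rad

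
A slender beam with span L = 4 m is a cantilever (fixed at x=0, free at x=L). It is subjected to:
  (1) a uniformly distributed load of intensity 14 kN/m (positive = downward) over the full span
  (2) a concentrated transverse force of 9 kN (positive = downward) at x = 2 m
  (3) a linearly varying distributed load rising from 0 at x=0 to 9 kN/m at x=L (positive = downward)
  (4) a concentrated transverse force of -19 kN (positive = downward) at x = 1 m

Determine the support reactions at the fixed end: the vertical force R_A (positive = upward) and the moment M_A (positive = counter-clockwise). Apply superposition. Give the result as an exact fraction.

R_A = 64 kN, M_A = 159 kN·m

Load 1 — uniform load w=14 kN/m over full span:
  R_A = wL = 14·4 = 56 kN
  M_A = wL²/2 = 14·4²/2 = 112 kN·m
Load 2 — point force P=9 kN at a=2 m (b=L-a=2):
  R_A = P = 9 kN
  M_A = Pa = 9·2 = 18 kN·m
Load 3 — triangular load w₀=9 kN/m (0→w₀ over full span):
  R_A = w₀L/2 = 9·4/2 = 18 kN
  M_A = w₀L²/3 = 9·4²/3 = 48 kN·m
Load 4 — point force P=-19 kN at a=1 m (b=L-a=3):
  R_A = P = (-19) = -19 kN
  M_A = Pa = (-19)·1 = -19 kN·m
Superposition: R_A = 64 kN, M_A = 159 kN·m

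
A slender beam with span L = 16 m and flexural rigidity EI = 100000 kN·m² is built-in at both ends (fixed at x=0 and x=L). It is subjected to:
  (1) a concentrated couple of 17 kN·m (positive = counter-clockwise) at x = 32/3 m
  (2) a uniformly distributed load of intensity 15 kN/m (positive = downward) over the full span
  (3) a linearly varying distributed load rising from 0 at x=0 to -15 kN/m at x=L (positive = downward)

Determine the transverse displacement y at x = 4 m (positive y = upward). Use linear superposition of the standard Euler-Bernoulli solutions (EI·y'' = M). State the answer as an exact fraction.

Load 1 — applied couple M₀=17 kN·m at a=32/3 m (b=L-a=16/3):
  y_1 = (R_Ax³/6 - M_Ax²/2)/EI  [x≤a] with R_A=17/12, M_A=17/3 = ((17/12)·4³/6 - (17/3)·4²/2)/100000 = -17/56250 m
Load 2 — uniform load w=15 kN/m over full span:
  y_2 = -wx²(L-x)²/(24EI) = -15·4²·(16-4)²/(24·100000) = -9/625 m
Load 3 — triangular load w₀=-15 kN/m (0→w₀ over full span):
  y_3 = -w₀x²(L-x)²(x+2L)/(120LEI) = -(-15)·4²·(16-4)²·(4+2·16)/(120·16·100000) = 81/12500 m
Superposition: y = Σ y_i = -37/4500 m ≈ -0.008222 m

y(4) = -37/4500 m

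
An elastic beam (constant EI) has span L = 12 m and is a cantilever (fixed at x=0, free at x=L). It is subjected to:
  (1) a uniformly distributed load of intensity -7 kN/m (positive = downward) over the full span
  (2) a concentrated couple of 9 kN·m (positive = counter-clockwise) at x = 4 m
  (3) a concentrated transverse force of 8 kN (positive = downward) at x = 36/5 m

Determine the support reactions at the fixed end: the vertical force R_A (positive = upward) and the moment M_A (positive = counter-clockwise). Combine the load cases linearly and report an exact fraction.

R_A = -76 kN, M_A = -2277/5 kN·m

Load 1 — uniform load w=-7 kN/m over full span:
  R_A = wL = (-7)·12 = -84 kN
  M_A = wL²/2 = (-7)·12²/2 = -504 kN·m
Load 2 — applied couple M₀=9 kN·m at a=4 m (b=L-a=8):
  R_A = 0 kN
  M_A = -M₀ = -9 kN·m
Load 3 — point force P=8 kN at a=36/5 m (b=L-a=24/5):
  R_A = P = 8 kN
  M_A = Pa = 8·(36/5) = 288/5 kN·m
Superposition: R_A = -76 kN, M_A = -2277/5 kN·m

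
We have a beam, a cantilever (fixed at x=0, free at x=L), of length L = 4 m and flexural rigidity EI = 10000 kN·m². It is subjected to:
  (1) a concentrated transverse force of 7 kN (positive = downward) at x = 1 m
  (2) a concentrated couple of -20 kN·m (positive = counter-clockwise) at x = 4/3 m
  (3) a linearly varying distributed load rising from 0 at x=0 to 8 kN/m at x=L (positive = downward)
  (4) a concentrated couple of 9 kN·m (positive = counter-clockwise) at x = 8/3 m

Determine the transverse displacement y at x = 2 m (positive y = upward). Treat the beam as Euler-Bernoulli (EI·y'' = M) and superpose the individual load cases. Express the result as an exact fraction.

Load 1 — point force P=7 kN at a=1 m (b=L-a=3):
  y_1 = -Pa²(3x-a)/(6EI)  [x>a] = -7·1²·(3·2-1)/(6·10000) = -7/12000 m
Load 2 — applied couple M₀=-20 kN·m at a=4/3 m (b=L-a=8/3):
  y_2 = M₀a(2x-a)/(2EI)  [x>a] = (-20)·(4/3)·(2·2-(4/3))/(2·10000) = -4/1125 m
Load 3 — triangular load w₀=8 kN/m (0→w₀ over full span):
  y_3 = (w₀Lx³/12-w₀L²x²/6-w₀x⁵/(120L))/EI = (8·4·2³/12-8·4²·2²/6-8·2⁵/(120·4))/10000 = -121/18750 m
Load 4 — applied couple M₀=9 kN·m at a=8/3 m (b=L-a=4/3):
  y_4 = M₀x²/(2EI)  [x≤a] = 9·2²/(2·10000) = 9/5000 m
Superposition: y = Σ y_i = -7913/900000 m ≈ -0.008792 m

y(2) = -7913/900000 m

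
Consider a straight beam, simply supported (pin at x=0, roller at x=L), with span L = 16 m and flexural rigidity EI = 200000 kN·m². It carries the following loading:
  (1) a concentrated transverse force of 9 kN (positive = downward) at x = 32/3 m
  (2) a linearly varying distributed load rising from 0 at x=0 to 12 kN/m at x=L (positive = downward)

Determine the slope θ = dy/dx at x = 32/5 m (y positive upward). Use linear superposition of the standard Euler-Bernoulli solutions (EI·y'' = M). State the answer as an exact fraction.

θ(32/5) = -35608/17578125 rad

Load 1 — point force P=9 kN at a=32/3 m (b=L-a=16/3):
  θ_1 = -Pb(L²-b²-3x²)/(6LEI)  [x≤a] = -9·(16/3)·(16²-(16/3)²-3·(32/5)²)/(6·16·200000) = -184/703125 rad
Load 2 — triangular load w₀=12 kN/m (0→w₀ over full span):
  θ_2 = -w₀(7L⁴-30L²x²+15x⁴)/(360LEI) = -12·(7·16⁴-30·16²·(32/5)²+15·(32/5)⁴)/(360·16·200000) = -10336/5859375 rad
Superposition: θ = Σ θ_i = -35608/17578125 rad ≈ -0.002026 rad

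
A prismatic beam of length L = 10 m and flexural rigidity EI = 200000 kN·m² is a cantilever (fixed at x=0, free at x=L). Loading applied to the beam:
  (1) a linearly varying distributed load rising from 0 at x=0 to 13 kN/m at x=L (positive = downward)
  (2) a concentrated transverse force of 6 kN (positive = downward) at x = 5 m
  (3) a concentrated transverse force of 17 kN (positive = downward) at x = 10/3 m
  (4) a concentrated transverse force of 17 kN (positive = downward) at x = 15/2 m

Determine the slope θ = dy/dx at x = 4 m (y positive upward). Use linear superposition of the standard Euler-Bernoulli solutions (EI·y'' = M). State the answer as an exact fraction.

θ(4) = -9943/1125000 rad

Load 1 — triangular load w₀=13 kN/m (0→w₀ over full span):
  θ_1 = (w₀Lx²/4-w₀L²x/3-w₀x⁴/(24L))/EI = (13·10·4²/4-13·10²·4/3-13·4⁴/(24·10))/200000 = -767/125000 rad
Load 2 — point force P=6 kN at a=5 m (b=L-a=5):
  θ_2 = -Px(2a-x)/(2EI)  [x≤a] = -6·4·(2·5-4)/(2·200000) = -9/25000 rad
Load 3 — point force P=17 kN at a=10/3 m (b=L-a=20/3):
  θ_3 = -Pa²/(2EI)  [x>a] = -17·(10/3)²/(2·200000) = -17/36000 rad
Load 4 — point force P=17 kN at a=15/2 m (b=L-a=5/2):
  θ_4 = -Px(2a-x)/(2EI)  [x≤a] = -17·4·(2·(15/2)-4)/(2·200000) = -187/100000 rad
Superposition: θ = Σ θ_i = -9943/1125000 rad ≈ -0.008838 rad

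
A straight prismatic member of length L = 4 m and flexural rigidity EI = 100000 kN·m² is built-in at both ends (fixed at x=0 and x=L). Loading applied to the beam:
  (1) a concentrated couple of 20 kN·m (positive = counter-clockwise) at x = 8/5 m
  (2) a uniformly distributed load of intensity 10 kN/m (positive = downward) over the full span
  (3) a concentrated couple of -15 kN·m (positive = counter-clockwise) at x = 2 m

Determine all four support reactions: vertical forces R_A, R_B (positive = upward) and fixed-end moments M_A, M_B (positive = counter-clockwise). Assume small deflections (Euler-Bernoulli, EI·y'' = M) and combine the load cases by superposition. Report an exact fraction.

Load 1 — applied couple M₀=20 kN·m at a=8/5 m (b=L-a=12/5):
  R_A = 6M₀ab/L³ = 6·20·(8/5)·(12/5)/4³ = 36/5 kN
  M_A = M₀b(2a-b)/L² = 20·(12/5)·(2·(8/5)-(12/5))/4² = 12/5 kN·m
  R_B = -6M₀ab/L³ = -6·20·(8/5)·(12/5)/4³ = -36/5 kN
  M_B = M₀a(2b-a)/L² = 20·(8/5)·(2·(12/5)-(8/5))/4² = 32/5 kN·m
Load 2 — uniform load w=10 kN/m over full span:
  R_A = wL/2 = 10·4/2 = 20 kN
  M_A = wL²/12 = 10·4²/12 = 40/3 kN·m
  R_B = wL/2 = 10·4/2 = 20 kN
  M_B = -wL²/12 = -10·4²/12 = -40/3 kN·m
Load 3 — applied couple M₀=-15 kN·m at a=2 m (b=L-a=2):
  R_A = 6M₀ab/L³ = 6·(-15)·2·2/4³ = -45/8 kN
  M_A = M₀b(2a-b)/L² = (-15)·2·(2·2-2)/4² = -15/4 kN·m
  R_B = -6M₀ab/L³ = -6·(-15)·2·2/4³ = 45/8 kN
  M_B = M₀a(2b-a)/L² = (-15)·2·(2·2-2)/4² = -15/4 kN·m
Superposition: R_A = 863/40 kN, M_A = 719/60 kN·m, R_B = 737/40 kN, M_B = -641/60 kN·m

R_A = 863/40 kN, M_A = 719/60 kN·m, R_B = 737/40 kN, M_B = -641/60 kN·m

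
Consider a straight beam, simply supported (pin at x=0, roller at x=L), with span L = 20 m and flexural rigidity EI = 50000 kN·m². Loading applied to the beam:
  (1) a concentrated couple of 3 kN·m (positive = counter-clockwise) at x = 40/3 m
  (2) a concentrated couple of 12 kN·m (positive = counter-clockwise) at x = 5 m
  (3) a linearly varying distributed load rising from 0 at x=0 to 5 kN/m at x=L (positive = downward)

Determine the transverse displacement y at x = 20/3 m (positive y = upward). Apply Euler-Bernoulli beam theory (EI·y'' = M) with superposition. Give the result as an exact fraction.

y(20/3) = -30839/364500 m

Load 1 — applied couple M₀=3 kN·m at a=40/3 m (b=L-a=20/3):
  y_1 = (M₀x³/(6L)+C₁x)/EI  [x≤a] with C₁=M₀(3b²-L²)/(6L)=-20/3 = (3·(20/3)³/(6·20)+(-20/3)·(20/3))/50000 = -1/1350 m
Load 2 — applied couple M₀=12 kN·m at a=5 m (b=L-a=15):
  y_2 = (M₀x³/(6L)-M₀(x-a)²/2+C₁x)/EI  [x>a] with C₁=M₀(3b²-L²)/(6L)=55/2 = (12·(20/3)³/(6·20)-12·((20/3)-5)²/2+(55/2)·(20/3))/50000 = 53/13500 m
Load 3 — triangular load w₀=5 kN/m (0→w₀ over full span):
  y_3 = -w₀x(7L⁴-10L²x²+3x⁴)/(360LEI) = -5·(20/3)·(7·20⁴-10·20²·(20/3)²+3·(20/3)⁴)/(360·20·50000) = -64/729 m
Superposition: y = Σ y_i = -30839/364500 m ≈ -0.084606 m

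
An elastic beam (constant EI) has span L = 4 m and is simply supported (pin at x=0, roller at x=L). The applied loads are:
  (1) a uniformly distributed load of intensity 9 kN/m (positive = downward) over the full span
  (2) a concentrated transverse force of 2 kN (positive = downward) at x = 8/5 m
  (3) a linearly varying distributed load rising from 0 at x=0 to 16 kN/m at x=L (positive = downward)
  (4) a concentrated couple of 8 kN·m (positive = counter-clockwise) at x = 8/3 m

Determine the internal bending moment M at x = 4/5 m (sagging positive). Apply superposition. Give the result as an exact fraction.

M(4/5) = 2784/125 kN·m

Load 1 — uniform load w=9 kN/m over full span:
  M_1 = wx(L-x)/2 = 9·(4/5)·(4-(4/5))/2 = 288/25 kN·m
Load 2 — point force P=2 kN at a=8/5 m (b=L-a=12/5):
  M_2 = Pbx/L  [x≤a] = 2·(12/5)·(4/5)/4 = 24/25 kN·m
Load 3 — triangular load w₀=16 kN/m (0→w₀ over full span):
  M_3 = w₀Lx/6 - w₀x³/(6L) = 16·4·(4/5)/6 - 16·(4/5)³/(6·4) = 1024/125 kN·m
Load 4 — applied couple M₀=8 kN·m at a=8/3 m (b=L-a=4/3):
  M_4 = M₀x/L  [x≤a] = 8·(4/5)/4 = 8/5 kN·m
Superposition: M = Σ M_i = 2784/125 kN·m ≈ 22.272000 kN·m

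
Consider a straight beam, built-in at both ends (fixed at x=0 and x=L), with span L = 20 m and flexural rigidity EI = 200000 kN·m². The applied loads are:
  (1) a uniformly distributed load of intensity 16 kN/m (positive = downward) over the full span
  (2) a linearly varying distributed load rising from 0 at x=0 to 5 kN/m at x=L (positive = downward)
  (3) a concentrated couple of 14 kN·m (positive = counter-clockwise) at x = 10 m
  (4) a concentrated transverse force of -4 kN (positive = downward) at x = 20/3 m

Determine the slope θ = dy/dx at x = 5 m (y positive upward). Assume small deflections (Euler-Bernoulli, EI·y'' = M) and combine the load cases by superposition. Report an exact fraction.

θ(5) = -65347/11520000 rad

Load 1 — uniform load w=16 kN/m over full span:
  θ_1 = -wx(L-x)(L-2x)/(12EI) = -16·5·(20-5)·(20-2·5)/(12·200000) = -1/200 rad
Load 2 — triangular load w₀=5 kN/m (0→w₀ over full span):
  θ_2 = -w₀(2x(L-x)(L-2x)(x+2L)+x²(L-x)²)/(120LEI) = -5·(2·5·(20-5)·(20-2·5)·(5+2·20)+5²·(20-5)²)/(120·20·200000) = -39/51200 rad
Load 3 — applied couple M₀=14 kN·m at a=10 m (b=L-a=10):
  θ_3 = (R_Ax²/2 - M_Ax)/EI  [x≤a] with R_A=21/20, M_A=7/2 = ((21/20)·5²/2 - (7/2)·5)/200000 = -7/320000 rad
Load 4 — point force P=-4 kN at a=20/3 m (b=L-a=40/3):
  θ_4 = -Pb²x(2aL-(3a+b)x)/(2L³EI)  [x≤a] = -(-4)·(40/3)²·5·(2·(20/3)·20-(3·(20/3)+(40/3))·5)/(2·20³·200000) = 1/9000 rad
Superposition: θ = Σ θ_i = -65347/11520000 rad ≈ -0.005672 rad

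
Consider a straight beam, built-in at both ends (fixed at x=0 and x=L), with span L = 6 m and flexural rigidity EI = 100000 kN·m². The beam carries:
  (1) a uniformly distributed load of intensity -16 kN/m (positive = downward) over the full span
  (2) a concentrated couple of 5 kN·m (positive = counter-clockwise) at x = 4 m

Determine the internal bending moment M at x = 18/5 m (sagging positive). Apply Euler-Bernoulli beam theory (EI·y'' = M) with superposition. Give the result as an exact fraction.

Load 1 — uniform load w=-16 kN/m over full span:
  M_1 = wLx/2 - wL²/12 - wx²/2 = (-16)·6·(18/5)/2 - (-16)·6²/12 - (-16)·(18/5)²/2 = -528/25 kN·m
Load 2 — applied couple M₀=5 kN·m at a=4 m (b=L-a=2):
  M_2 = R_Ax - M_A  [x≤a] with R_A=10/9, M_A=5/3 = (10/9)·(18/5) - (5/3) = 7/3 kN·m
Superposition: M = Σ M_i = -1409/75 kN·m ≈ -18.786667 kN·m

M(18/5) = -1409/75 kN·m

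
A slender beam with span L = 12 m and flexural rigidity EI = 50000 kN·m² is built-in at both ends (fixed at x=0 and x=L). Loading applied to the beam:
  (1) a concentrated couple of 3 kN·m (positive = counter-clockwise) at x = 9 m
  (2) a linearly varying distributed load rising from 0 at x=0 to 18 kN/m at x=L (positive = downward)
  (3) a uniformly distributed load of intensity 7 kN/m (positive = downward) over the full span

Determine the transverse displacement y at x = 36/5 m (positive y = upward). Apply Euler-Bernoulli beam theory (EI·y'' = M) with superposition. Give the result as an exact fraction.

Load 1 — applied couple M₀=3 kN·m at a=9 m (b=L-a=3):
  y_1 = (R_Ax³/6 - M_Ax²/2)/EI  [x≤a] with R_A=9/32, M_A=15/16 = ((9/32)·(36/5)³/6 - (15/16)·(36/5)²/2)/50000 = -1701/12500000 m
Load 2 — triangular load w₀=18 kN/m (0→w₀ over full span):
  y_2 = -w₀x²(L-x)²(x+2L)/(120LEI) = -18·(36/5)²·(12-(36/5))²·((36/5)+2·12)/(120·12·50000) = -454896/48828125 m
Load 3 — uniform load w=7 kN/m over full span:
  y_3 = -wx²(L-x)²/(24EI) = -7·(36/5)²·(12-(36/5))²/(24·50000) = -13608/1953125 m
Superposition: y = Σ y_i = -25655697/1562500000 m ≈ -0.016420 m

y(36/5) = -25655697/1562500000 m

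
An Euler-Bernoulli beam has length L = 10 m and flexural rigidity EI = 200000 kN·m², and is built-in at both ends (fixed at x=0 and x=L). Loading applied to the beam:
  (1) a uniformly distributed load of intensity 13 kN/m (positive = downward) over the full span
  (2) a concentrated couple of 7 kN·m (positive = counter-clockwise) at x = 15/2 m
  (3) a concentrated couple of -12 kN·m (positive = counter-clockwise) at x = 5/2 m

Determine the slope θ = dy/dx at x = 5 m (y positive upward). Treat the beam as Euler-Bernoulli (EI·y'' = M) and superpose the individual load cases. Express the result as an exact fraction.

θ(5) = 1/256000 rad

Load 1 — uniform load w=13 kN/m over full span:
  θ_1 = -wx(L-x)(L-2x)/(12EI) = -13·5·(10-5)·(10-2·5)/(12·200000) = 0 rad
Load 2 — applied couple M₀=7 kN·m at a=15/2 m (b=L-a=5/2):
  θ_2 = (R_Ax²/2 - M_Ax)/EI  [x≤a] with R_A=63/80, M_A=35/16 = ((63/80)·5²/2 - (35/16)·5)/200000 = -7/1280000 rad
Load 3 — applied couple M₀=-12 kN·m at a=5/2 m (b=L-a=15/2):
  θ_3 = (R_Ax²/2 - M_Ax - M₀(x-a))/EI  [x>a] with R_A=-27/20, M_A=9/4 = ((-27/20)·5²/2 - (9/4)·5 - (-12)·(5-(5/2)))/200000 = 3/320000 rad
Superposition: θ = Σ θ_i = 1/256000 rad ≈ 0.000004 rad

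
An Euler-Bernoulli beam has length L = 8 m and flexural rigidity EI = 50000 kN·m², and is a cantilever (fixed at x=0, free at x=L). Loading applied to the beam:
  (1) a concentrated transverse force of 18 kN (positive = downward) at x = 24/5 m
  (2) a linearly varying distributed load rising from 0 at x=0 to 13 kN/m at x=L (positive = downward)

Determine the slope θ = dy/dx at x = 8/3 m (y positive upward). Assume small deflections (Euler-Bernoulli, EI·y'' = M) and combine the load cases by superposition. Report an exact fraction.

Load 1 — point force P=18 kN at a=24/5 m (b=L-a=16/5):
  θ_1 = -Px(2a-x)/(2EI)  [x≤a] = -18·(8/3)·(2·(24/5)-(8/3))/(2·50000) = -52/15625 rad
Load 2 — triangular load w₀=13 kN/m (0→w₀ over full span):
  θ_2 = (w₀Lx²/4-w₀L²x/3-w₀x⁴/(24L))/EI = (13·8·(8/3)²/4-13·8²·(8/3)/3-13·(8/3)⁴/(24·8))/50000 = -8476/759375 rad
Superposition: θ = Σ θ_i = -55016/3796875 rad ≈ -0.014490 rad

θ(8/3) = -55016/3796875 rad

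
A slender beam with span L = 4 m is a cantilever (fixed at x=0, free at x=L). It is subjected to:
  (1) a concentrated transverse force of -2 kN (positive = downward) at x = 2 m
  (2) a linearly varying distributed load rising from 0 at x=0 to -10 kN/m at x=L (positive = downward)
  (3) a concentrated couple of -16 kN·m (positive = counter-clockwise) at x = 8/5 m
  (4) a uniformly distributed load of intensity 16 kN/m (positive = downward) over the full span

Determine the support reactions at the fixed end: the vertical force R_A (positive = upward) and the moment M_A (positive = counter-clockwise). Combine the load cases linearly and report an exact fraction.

Load 1 — point force P=-2 kN at a=2 m (b=L-a=2):
  R_A = P = (-2) = -2 kN
  M_A = Pa = (-2)·2 = -4 kN·m
Load 2 — triangular load w₀=-10 kN/m (0→w₀ over full span):
  R_A = w₀L/2 = (-10)·4/2 = -20 kN
  M_A = w₀L²/3 = (-10)·4²/3 = -160/3 kN·m
Load 3 — applied couple M₀=-16 kN·m at a=8/5 m (b=L-a=12/5):
  R_A = 0 kN
  M_A = -M₀ = -(-16) = 16 kN·m
Load 4 — uniform load w=16 kN/m over full span:
  R_A = wL = 16·4 = 64 kN
  M_A = wL²/2 = 16·4²/2 = 128 kN·m
Superposition: R_A = 42 kN, M_A = 260/3 kN·m

R_A = 42 kN, M_A = 260/3 kN·m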